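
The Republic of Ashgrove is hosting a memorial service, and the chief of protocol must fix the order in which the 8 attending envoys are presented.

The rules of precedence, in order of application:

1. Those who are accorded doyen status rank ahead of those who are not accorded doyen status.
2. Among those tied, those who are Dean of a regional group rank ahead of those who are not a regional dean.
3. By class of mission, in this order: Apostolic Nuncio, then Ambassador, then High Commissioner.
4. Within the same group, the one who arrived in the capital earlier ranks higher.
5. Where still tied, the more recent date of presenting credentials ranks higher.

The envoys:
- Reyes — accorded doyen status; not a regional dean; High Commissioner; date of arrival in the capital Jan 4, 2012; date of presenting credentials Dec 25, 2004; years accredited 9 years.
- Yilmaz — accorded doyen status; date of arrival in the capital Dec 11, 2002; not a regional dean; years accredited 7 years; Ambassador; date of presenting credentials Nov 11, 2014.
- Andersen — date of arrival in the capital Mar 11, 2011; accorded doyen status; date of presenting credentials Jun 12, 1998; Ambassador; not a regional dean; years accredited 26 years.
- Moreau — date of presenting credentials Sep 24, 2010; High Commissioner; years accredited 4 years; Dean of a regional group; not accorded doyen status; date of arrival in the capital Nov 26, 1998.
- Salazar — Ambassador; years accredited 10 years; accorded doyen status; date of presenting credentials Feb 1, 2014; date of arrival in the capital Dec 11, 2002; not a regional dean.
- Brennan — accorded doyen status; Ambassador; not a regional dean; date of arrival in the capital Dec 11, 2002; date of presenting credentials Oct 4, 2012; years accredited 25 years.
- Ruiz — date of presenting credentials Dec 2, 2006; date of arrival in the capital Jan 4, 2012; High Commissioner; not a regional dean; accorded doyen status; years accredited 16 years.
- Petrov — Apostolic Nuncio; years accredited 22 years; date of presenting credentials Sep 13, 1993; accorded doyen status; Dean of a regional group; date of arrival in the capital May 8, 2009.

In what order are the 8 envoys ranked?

Petrov, Yilmaz, Salazar, Brennan, Andersen, Ruiz, Reyes, Moreau

By the first rule: Petrov, Yilmaz, Salazar, Brennan, Andersen, Ruiz and Reyes (each accorded doyen status); then Moreau (not accorded doyen status).
Among Petrov, Yilmaz, Salazar, Brennan, Andersen, Ruiz and Reyes, Dean of a regional group before not a regional dean: Petrov (Dean of a regional group) before Yilmaz, Salazar, Brennan, Andersen, Ruiz and Reyes (not a regional dean).
Among Yilmaz, Salazar, Brennan, Andersen, Ruiz and Reyes, by class of mission: Yilmaz, Salazar, Brennan and Andersen (Ambassador) before Ruiz and Reyes (High Commissioner).
Among Yilmaz, Salazar, Brennan and Andersen, by date of arrival in the capital (earlier first): Yilmaz, Salazar and Brennan (Dec 11, 2002) before Andersen (Mar 11, 2011).
Among Yilmaz, Salazar and Brennan, by date of presenting credentials (later first): Yilmaz (Nov 11, 2014) before Salazar (Feb 1, 2014) before Brennan (Oct 4, 2012).
Ruiz and Reyes both have date of arrival in the capital Jan 4, 2012, so the next rule applies.
Among Ruiz and Reyes, by date of presenting credentials (later first): Ruiz (Dec 2, 2006) before Reyes (Dec 25, 2004).
Full order: Petrov, Yilmaz, Salazar, Brennan, Andersen, Ruiz, Reyes, Moreau.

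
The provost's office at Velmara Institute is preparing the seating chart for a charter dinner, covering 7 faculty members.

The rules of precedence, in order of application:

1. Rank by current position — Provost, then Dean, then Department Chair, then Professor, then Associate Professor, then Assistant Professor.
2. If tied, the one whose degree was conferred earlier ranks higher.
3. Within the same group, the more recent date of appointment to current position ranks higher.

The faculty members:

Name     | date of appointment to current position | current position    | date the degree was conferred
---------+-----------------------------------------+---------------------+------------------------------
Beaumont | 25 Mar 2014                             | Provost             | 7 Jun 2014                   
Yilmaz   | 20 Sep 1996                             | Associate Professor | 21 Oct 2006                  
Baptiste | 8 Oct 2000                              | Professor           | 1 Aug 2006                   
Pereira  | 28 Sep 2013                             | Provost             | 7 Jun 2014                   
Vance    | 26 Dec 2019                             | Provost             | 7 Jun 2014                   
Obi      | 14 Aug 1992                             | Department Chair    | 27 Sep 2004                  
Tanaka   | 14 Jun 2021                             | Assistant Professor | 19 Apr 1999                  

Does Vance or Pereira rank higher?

Vance

By current position: Vance, Beaumont and Pereira (Provost); then Obi (Department Chair); then Baptiste (Professor); then Yilmaz (Associate Professor); then Tanaka (Assistant Professor).
Vance, Beaumont and Pereira all have date the degree was conferred 7 Jun 2014, so the next rule applies.
Among Vance, Beaumont and Pereira, by date of appointment to current position (later first): Vance (26 Dec 2019) before Beaumont (25 Mar 2014) before Pereira (28 Sep 2013).
So Vance takes precedence.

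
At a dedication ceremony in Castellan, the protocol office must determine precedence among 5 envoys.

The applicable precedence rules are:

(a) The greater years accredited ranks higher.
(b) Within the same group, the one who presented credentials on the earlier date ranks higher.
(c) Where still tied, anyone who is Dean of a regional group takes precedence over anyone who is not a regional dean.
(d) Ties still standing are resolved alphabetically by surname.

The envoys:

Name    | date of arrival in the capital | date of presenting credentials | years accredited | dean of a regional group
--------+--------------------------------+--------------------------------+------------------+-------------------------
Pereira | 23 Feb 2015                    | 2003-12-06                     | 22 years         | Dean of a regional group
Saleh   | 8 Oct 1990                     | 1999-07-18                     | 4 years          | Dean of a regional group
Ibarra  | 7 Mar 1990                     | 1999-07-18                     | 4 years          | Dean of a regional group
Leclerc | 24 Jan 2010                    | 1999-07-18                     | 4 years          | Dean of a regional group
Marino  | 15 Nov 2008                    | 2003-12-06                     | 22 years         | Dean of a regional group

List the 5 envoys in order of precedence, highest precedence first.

By years accredited (higher first): Marino and Pereira (both 22 years); then Ibarra, Leclerc and Saleh (each 4 years).
Marino and Pereira both have date of presenting credentials 2003-12-06, so the next rule applies.
Marino and Pereira are each Dean of a regional group, so the next rule applies.
Among Marino and Pereira, alphabetically by surname: Marino before Pereira.
Ibarra, Leclerc and Saleh all have date of presenting credentials 1999-07-18, so the next rule applies.
Ibarra, Leclerc and Saleh are each Dean of a regional group, so the next rule applies.
Among Ibarra, Leclerc and Saleh, alphabetically by surname: Ibarra before Leclerc before Saleh.
Full order: Marino, Pereira, Ibarra, Leclerc, Saleh.

Marino, Pereira, Ibarra, Leclerc, Saleh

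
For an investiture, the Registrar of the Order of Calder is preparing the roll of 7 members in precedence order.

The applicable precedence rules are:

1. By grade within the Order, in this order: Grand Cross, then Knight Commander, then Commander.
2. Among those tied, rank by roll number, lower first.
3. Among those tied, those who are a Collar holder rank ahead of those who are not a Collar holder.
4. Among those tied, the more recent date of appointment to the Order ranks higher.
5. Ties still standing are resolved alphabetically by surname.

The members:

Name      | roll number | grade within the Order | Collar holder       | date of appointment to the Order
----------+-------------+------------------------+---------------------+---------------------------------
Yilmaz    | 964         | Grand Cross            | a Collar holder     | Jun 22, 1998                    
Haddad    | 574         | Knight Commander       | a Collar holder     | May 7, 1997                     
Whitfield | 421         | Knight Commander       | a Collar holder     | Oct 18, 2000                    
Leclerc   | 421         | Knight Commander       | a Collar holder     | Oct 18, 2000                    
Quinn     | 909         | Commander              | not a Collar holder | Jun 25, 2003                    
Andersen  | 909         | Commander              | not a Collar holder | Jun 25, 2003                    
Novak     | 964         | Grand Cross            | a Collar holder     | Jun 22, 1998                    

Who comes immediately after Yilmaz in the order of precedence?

Leclerc

By grade within the Order: Novak and Yilmaz (Grand Cross); then Leclerc, Whitfield and Haddad (Knight Commander); then Andersen and Quinn (Commander).
Novak and Yilmaz both have roll number 964, so the next rule applies.
Novak and Yilmaz are each a Collar holder, so the next rule applies.
Novak and Yilmaz both have date of appointment to the Order Jun 22, 1998, so the next rule applies.
Among Novak and Yilmaz, alphabetically by surname: Novak before Yilmaz.
Among Leclerc, Whitfield and Haddad, by roll number (lower first): Leclerc and Whitfield (421) before Haddad (574).
Leclerc and Whitfield are each a Collar holder, so the next rule applies.
Leclerc and Whitfield both have date of appointment to the Order Oct 18, 2000, so the next rule applies.
Among Leclerc and Whitfield, alphabetically by surname: Leclerc before Whitfield.
Andersen and Quinn both have roll number 909, so the next rule applies.
Andersen and Quinn are each not a Collar holder, so the next rule applies.
Andersen and Quinn both have date of appointment to the Order Jun 25, 2003, so the next rule applies.
Among Andersen and Quinn, alphabetically by surname: Andersen before Quinn.
Order: Novak, Yilmaz, Leclerc, Whitfield, Haddad, Andersen, Quinn.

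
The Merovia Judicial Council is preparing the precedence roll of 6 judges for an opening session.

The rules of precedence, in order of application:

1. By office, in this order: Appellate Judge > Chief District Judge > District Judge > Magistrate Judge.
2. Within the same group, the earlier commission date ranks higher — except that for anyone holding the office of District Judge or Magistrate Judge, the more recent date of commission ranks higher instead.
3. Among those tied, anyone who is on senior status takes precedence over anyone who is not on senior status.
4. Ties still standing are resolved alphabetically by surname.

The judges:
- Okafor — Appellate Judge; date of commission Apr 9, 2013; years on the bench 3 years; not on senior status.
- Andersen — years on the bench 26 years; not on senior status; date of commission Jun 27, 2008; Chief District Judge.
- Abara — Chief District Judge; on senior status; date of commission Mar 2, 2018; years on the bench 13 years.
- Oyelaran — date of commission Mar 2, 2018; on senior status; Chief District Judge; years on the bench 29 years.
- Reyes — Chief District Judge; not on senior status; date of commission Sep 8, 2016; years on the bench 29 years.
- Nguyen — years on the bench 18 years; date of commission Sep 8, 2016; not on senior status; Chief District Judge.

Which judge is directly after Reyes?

By office: Okafor (Appellate Judge); then Andersen, Nguyen, Reyes, Abara and Oyelaran (Chief District Judge).
Among Andersen, Nguyen, Reyes, Abara and Oyelaran, by date of commission (earlier first): Andersen (Jun 27, 2008) before Nguyen and Reyes (Sep 8, 2016) before Abara and Oyelaran (Mar 2, 2018).
Nguyen and Reyes are each not on senior status, so the next rule applies.
Among Nguyen and Reyes, alphabetically by surname: Nguyen before Reyes.
Abara and Oyelaran are each on senior status, so the next rule applies.
Among Abara and Oyelaran, alphabetically by surname: Abara before Oyelaran.
Order: Okafor, Andersen, Nguyen, Reyes, Abara, Oyelaran.

Abara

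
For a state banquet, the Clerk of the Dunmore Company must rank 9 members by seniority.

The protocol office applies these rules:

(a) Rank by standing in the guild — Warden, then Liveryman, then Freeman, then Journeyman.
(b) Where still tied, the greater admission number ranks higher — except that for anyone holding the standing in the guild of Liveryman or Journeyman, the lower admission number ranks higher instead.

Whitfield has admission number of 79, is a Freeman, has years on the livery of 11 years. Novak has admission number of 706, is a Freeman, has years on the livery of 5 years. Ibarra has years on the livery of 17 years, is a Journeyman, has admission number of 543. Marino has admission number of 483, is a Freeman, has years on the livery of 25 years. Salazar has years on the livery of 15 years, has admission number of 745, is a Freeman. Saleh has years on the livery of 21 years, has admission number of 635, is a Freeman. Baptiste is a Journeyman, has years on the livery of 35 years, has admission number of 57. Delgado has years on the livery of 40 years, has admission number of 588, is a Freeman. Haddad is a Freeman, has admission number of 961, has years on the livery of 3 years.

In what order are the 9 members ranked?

By standing in the guild: Haddad, Salazar, Novak, Saleh, Delgado, Marino and Whitfield (Freeman); then Baptiste and Ibarra (Journeyman).
Among Haddad, Salazar, Novak, Saleh, Delgado, Marino and Whitfield, by admission number (higher first): Haddad (961) before Salazar (745) before Novak (706) before Saleh (635) before Delgado (588) before Marino (483) before Whitfield (79).
Among Baptiste and Ibarra, by admission number (lower first) (reversed rule for this group): Baptiste (57) before Ibarra (543).
Full order: Haddad, Salazar, Novak, Saleh, Delgado, Marino, Whitfield, Baptiste, Ibarra.

Haddad, Salazar, Novak, Saleh, Delgado, Marino, Whitfield, Baptiste, Ibarra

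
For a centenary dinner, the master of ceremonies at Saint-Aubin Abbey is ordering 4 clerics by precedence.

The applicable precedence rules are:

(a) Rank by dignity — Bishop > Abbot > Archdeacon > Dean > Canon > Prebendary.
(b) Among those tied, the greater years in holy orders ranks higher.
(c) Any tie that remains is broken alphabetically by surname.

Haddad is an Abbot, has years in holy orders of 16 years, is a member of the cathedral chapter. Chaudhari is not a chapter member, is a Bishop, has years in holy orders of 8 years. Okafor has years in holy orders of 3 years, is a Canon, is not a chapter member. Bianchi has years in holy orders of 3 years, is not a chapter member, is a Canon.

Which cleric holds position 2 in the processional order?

Haddad

By dignity: Chaudhari (Bishop); then Haddad (Abbot); then Bianchi and Okafor (Canon).
Bianchi and Okafor both have years in holy orders 3 years, so the next rule applies.
Among Bianchi and Okafor, alphabetically by surname: Bianchi before Okafor.
Order: Chaudhari, Haddad, Bianchi, Okafor.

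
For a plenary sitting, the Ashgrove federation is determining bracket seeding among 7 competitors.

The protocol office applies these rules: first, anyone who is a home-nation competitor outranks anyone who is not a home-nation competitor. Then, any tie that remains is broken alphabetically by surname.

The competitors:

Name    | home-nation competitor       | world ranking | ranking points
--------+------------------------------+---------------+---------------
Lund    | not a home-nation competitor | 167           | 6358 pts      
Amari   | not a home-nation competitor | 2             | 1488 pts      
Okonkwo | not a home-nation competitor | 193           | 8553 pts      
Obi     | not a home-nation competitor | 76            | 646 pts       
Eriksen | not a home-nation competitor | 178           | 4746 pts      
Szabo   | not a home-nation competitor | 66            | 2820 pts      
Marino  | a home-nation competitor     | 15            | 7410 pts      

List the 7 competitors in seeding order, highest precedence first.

Marino, Amari, Eriksen, Lund, Obi, Okonkwo, Szabo

By the first rule: Marino (a home-nation competitor); then Amari, Eriksen, Lund, Obi, Okonkwo and Szabo (each not a home-nation competitor).
Among Amari, Eriksen, Lund, Obi, Okonkwo and Szabo, alphabetically by surname: Amari before Eriksen before Lund before Obi before Okonkwo before Szabo.
Full order: Marino, Amari, Eriksen, Lund, Obi, Okonkwo, Szabo.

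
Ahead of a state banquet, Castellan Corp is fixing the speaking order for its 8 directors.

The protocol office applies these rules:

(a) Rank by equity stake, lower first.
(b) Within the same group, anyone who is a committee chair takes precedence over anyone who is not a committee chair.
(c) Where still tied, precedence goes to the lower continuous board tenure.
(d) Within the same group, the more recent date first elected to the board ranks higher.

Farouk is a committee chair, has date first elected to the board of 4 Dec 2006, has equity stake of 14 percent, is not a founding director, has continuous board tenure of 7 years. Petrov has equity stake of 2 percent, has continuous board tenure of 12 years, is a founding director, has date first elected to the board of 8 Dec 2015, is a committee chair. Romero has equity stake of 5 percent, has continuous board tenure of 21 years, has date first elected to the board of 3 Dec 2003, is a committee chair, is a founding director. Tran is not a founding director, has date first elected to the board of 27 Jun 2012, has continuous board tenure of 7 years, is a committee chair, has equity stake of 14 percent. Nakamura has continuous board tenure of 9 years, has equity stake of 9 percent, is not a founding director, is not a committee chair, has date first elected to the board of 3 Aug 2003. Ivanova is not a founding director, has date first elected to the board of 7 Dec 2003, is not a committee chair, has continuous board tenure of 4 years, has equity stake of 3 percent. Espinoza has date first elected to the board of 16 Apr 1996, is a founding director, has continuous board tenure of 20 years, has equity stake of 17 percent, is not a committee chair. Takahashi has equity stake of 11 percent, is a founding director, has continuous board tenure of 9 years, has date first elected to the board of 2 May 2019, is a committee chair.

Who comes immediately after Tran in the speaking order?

By equity stake (lower first): Petrov (2 percent); then Ivanova (3 percent); then Romero (5 percent); then Nakamura (9 percent); then Takahashi (11 percent); then Tran and Farouk (both 14 percent); then Espinoza (17 percent).
Tran and Farouk are each a committee chair, so the next rule applies.
Tran and Farouk both have continuous board tenure 7 years, so the next rule applies.
Among Tran and Farouk, by date first elected to the board (later first): Tran (27 Jun 2012) before Farouk (4 Dec 2006).
Order: Petrov, Ivanova, Romero, Nakamura, Takahashi, Tran, Farouk, Espinoza.

Farouk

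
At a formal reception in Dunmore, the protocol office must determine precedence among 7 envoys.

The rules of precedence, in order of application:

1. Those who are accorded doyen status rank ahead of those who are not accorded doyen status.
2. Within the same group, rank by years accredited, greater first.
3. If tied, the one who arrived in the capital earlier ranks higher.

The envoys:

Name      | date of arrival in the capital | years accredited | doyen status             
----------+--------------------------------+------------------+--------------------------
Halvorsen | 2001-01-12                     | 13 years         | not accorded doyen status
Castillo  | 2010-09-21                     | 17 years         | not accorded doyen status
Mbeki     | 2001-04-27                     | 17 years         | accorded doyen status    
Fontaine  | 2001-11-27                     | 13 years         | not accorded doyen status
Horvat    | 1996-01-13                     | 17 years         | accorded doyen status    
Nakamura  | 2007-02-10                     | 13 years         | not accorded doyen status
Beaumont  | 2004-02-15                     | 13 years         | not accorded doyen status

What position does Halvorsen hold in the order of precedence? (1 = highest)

4

By the first rule: Horvat and Mbeki (both accorded doyen status); then Castillo, Halvorsen, Fontaine, Beaumont and Nakamura (each not accorded doyen status).
Horvat and Mbeki both have years accredited 17 years, so the next rule applies.
Among Horvat and Mbeki, by date of arrival in the capital (earlier first): Horvat (1996-01-13) before Mbeki (2001-04-27).
Among Castillo, Halvorsen, Fontaine, Beaumont and Nakamura, by years accredited (higher first): Castillo (17 years) before Halvorsen, Fontaine, Beaumont and Nakamura (13 years).
Among Halvorsen, Fontaine, Beaumont and Nakamura, by date of arrival in the capital (earlier first): Halvorsen (2001-01-12) before Fontaine (2001-11-27) before Beaumont (2004-02-15) before Nakamura (2007-02-10).
Order: Horvat, Mbeki, Castillo, Halvorsen, Fontaine, Beaumont, Nakamura. So position 4.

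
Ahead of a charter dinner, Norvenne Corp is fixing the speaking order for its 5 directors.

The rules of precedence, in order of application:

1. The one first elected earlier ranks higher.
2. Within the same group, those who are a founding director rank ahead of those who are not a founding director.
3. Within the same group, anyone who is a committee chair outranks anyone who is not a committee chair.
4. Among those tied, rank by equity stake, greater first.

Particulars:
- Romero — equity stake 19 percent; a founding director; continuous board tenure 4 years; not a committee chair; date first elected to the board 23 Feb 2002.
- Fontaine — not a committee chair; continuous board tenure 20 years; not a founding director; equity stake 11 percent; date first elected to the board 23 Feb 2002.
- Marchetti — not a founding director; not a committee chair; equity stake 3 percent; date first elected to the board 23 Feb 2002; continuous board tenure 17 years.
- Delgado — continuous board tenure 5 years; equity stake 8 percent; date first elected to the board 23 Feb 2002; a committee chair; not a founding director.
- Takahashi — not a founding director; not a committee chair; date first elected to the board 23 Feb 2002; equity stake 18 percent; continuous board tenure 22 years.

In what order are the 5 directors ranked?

By date first elected to the board (earlier first): Romero, Delgado, Takahashi, Fontaine and Marchetti (each 23 Feb 2002).
Among Romero, Delgado, Takahashi, Fontaine and Marchetti, a founding director before not a founding director: Romero (a founding director) before Delgado, Takahashi, Fontaine and Marchetti (not a founding director).
Among Delgado, Takahashi, Fontaine and Marchetti, a committee chair before not a committee chair: Delgado (a committee chair) before Takahashi, Fontaine and Marchetti (not a committee chair).
Among Takahashi, Fontaine and Marchetti, by equity stake (higher first): Takahashi (18 percent) before Fontaine (11 percent) before Marchetti (3 percent).
Full order: Romero, Delgado, Takahashi, Fontaine, Marchetti.

Romero, Delgado, Takahashi, Fontaine, Marchetti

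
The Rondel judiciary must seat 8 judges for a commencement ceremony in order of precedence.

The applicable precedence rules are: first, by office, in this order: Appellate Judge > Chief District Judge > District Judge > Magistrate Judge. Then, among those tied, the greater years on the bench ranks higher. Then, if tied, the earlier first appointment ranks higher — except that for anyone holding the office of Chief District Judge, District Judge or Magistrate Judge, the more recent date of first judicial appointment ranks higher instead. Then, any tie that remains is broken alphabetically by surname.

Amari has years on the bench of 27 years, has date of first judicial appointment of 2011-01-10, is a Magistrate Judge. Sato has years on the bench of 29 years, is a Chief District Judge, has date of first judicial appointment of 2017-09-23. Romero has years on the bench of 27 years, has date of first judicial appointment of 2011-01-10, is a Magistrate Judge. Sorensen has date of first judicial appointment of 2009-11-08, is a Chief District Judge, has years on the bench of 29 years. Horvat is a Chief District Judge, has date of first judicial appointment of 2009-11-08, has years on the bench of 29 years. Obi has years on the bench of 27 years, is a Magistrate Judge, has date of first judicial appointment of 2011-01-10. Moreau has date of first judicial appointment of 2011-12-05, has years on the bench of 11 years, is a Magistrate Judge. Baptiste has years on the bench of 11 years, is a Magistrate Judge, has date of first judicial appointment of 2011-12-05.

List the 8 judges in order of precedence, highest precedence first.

By office: Sato, Horvat and Sorensen (Chief District Judge); then Amari, Obi, Romero, Baptiste and Moreau (Magistrate Judge).
Sato, Horvat and Sorensen all have years on the bench 29 years, so the next rule applies.
Among Sato, Horvat and Sorensen, by date of first judicial appointment (later first) (reversed rule for this group): Sato (2017-09-23) before Horvat and Sorensen (2009-11-08).
Among Horvat and Sorensen, alphabetically by surname: Horvat before Sorensen.
Among Amari, Obi, Romero, Baptiste and Moreau, by years on the bench (higher first): Amari, Obi and Romero (27 years) before Baptiste and Moreau (11 years).
Amari, Obi and Romero all have date of first judicial appointment 2011-01-10, so the next rule applies.
Among Amari, Obi and Romero, alphabetically by surname: Amari before Obi before Romero.
Baptiste and Moreau both have date of first judicial appointment 2011-12-05, so the next rule applies.
Among Baptiste and Moreau, alphabetically by surname: Baptiste before Moreau.
Full order: Sato, Horvat, Sorensen, Amari, Obi, Romero, Baptiste, Moreau.

Sato, Horvat, Sorensen, Amari, Obi, Romero, Baptiste, Moreau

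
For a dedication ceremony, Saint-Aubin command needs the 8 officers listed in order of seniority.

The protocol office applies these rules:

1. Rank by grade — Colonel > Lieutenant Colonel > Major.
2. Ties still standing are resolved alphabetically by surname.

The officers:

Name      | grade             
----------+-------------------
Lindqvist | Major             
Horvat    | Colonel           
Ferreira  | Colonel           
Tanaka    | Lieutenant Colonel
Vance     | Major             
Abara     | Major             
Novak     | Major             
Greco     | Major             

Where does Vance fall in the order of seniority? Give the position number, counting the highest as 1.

By grade: Ferreira and Horvat (Colonel); then Tanaka (Lieutenant Colonel); then Abara, Greco, Lindqvist, Novak and Vance (Major).
Among Ferreira and Horvat, alphabetically by surname: Ferreira before Horvat.
Among Abara, Greco, Lindqvist, Novak and Vance, alphabetically by surname: Abara before Greco before Lindqvist before Novak before Vance.
Order: Ferreira, Horvat, Tanaka, Abara, Greco, Lindqvist, Novak, Vance. So position 8.

8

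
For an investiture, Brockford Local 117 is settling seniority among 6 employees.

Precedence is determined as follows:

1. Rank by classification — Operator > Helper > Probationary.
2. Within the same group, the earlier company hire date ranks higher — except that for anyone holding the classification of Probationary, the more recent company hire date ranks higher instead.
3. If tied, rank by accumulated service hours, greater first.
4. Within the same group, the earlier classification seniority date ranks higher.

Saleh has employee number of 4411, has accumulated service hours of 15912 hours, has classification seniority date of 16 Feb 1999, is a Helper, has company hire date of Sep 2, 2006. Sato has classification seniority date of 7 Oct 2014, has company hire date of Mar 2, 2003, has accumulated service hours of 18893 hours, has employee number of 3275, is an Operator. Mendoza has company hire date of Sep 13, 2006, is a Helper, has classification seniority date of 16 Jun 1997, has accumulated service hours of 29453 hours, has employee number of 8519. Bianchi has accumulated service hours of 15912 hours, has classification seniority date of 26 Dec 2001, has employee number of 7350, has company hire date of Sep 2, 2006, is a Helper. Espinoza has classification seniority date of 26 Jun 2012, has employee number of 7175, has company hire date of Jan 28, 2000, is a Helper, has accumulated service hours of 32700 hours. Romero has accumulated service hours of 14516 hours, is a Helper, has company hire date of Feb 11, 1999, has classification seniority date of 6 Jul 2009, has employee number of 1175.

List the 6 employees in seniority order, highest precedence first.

Sato, Romero, Espinoza, Saleh, Bianchi, Mendoza

By classification: Sato (Operator); then Romero, Espinoza, Saleh, Bianchi and Mendoza (Helper).
Among Romero, Espinoza, Saleh, Bianchi and Mendoza, by company hire date (earlier first): Romero (Feb 11, 1999) before Espinoza (Jan 28, 2000) before Saleh and Bianchi (Sep 2, 2006) before Mendoza (Sep 13, 2006).
Saleh and Bianchi both have accumulated service hours 15912 hours, so the next rule applies.
Among Saleh and Bianchi, by classification seniority date (earlier first): Saleh (16 Feb 1999) before Bianchi (26 Dec 2001).
Full order: Sato, Romero, Espinoza, Saleh, Bianchi, Mendoza.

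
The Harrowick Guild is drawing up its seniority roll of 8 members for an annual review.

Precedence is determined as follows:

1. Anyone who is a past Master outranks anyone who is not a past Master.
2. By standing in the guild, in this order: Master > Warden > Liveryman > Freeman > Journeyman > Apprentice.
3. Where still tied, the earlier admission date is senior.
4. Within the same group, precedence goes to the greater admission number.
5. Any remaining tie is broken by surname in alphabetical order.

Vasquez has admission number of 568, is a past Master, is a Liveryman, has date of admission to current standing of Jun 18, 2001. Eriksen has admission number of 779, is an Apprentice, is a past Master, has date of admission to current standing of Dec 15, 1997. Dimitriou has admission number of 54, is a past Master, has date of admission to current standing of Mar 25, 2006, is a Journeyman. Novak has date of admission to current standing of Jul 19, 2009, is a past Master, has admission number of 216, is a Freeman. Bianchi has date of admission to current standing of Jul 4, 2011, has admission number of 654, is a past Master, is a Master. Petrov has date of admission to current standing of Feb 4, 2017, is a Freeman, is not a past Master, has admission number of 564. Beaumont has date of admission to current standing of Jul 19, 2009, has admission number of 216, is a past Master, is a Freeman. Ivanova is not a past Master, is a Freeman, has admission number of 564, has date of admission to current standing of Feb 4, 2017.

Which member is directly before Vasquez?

By the first rule: Bianchi, Vasquez, Beaumont, Novak, Dimitriou and Eriksen (each a past Master); then Ivanova and Petrov (both not a past Master).
Among Bianchi, Vasquez, Beaumont, Novak, Dimitriou and Eriksen, by standing in the guild: Bianchi (Master) before Vasquez (Liveryman) before Beaumont and Novak (Freeman) before Dimitriou (Journeyman) before Eriksen (Apprentice).
Beaumont and Novak both have date of admission to current standing Jul 19, 2009, so the next rule applies.
Beaumont and Novak both have admission number 216, so the next rule applies.
Among Beaumont and Novak, alphabetically by surname: Beaumont before Novak.
Ivanova and Petrov are each Freeman, so the next rule applies.
Ivanova and Petrov both have date of admission to current standing Feb 4, 2017, so the next rule applies.
Ivanova and Petrov both have admission number 564, so the next rule applies.
Among Ivanova and Petrov, alphabetically by surname: Ivanova before Petrov.
Order: Bianchi, Vasquez, Beaumont, Novak, Dimitriou, Eriksen, Ivanova, Petrov.

Bianchi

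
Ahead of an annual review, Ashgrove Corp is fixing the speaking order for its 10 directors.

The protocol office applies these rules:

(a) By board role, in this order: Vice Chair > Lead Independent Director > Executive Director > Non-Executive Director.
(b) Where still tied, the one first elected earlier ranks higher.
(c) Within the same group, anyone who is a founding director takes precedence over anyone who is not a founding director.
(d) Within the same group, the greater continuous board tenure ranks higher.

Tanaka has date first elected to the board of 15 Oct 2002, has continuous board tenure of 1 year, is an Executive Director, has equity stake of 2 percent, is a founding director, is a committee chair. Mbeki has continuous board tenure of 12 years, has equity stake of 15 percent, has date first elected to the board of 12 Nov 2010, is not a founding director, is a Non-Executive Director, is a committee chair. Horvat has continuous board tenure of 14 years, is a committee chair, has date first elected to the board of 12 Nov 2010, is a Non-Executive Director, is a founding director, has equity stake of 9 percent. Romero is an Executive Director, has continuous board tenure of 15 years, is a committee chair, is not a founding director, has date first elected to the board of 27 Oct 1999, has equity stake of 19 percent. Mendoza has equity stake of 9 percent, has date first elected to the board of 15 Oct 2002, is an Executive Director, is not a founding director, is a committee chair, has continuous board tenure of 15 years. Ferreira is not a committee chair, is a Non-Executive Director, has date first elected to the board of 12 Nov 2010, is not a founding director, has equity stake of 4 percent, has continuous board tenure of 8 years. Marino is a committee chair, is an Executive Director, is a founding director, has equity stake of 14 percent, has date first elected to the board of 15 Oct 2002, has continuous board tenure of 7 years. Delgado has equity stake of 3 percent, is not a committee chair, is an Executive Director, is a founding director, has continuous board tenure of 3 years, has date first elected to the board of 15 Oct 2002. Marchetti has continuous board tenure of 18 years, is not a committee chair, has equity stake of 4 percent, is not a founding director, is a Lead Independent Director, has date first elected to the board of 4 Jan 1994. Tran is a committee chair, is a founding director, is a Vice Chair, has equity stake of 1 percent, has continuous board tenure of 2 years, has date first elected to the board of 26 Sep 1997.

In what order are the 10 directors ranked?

Tran, Marchetti, Romero, Marino, Delgado, Tanaka, Mendoza, Horvat, Mbeki, Ferreira

By board role: Tran (Vice Chair); then Marchetti (Lead Independent Director); then Romero, Marino, Delgado, Tanaka and Mendoza (Executive Director); then Horvat, Mbeki and Ferreira (Non-Executive Director).
Among Romero, Marino, Delgado, Tanaka and Mendoza, by date first elected to the board (earlier first): Romero (27 Oct 1999) before Marino, Delgado, Tanaka and Mendoza (15 Oct 2002).
Among Marino, Delgado, Tanaka and Mendoza, a founding director before not a founding director: Marino, Delgado and Tanaka (a founding director) before Mendoza (not a founding director).
Among Marino, Delgado and Tanaka, by continuous board tenure (higher first): Marino (7 years) before Delgado (3 years) before Tanaka (1 year).
Horvat, Mbeki and Ferreira all have date first elected to the board 12 Nov 2010, so the next rule applies.
Among Horvat, Mbeki and Ferreira, a founding director before not a founding director: Horvat (a founding director) before Mbeki and Ferreira (not a founding director).
Among Mbeki and Ferreira, by continuous board tenure (higher first): Mbeki (12 years) before Ferreira (8 years).
Full order: Tran, Marchetti, Romero, Marino, Delgado, Tanaka, Mendoza, Horvat, Mbeki, Ferreira.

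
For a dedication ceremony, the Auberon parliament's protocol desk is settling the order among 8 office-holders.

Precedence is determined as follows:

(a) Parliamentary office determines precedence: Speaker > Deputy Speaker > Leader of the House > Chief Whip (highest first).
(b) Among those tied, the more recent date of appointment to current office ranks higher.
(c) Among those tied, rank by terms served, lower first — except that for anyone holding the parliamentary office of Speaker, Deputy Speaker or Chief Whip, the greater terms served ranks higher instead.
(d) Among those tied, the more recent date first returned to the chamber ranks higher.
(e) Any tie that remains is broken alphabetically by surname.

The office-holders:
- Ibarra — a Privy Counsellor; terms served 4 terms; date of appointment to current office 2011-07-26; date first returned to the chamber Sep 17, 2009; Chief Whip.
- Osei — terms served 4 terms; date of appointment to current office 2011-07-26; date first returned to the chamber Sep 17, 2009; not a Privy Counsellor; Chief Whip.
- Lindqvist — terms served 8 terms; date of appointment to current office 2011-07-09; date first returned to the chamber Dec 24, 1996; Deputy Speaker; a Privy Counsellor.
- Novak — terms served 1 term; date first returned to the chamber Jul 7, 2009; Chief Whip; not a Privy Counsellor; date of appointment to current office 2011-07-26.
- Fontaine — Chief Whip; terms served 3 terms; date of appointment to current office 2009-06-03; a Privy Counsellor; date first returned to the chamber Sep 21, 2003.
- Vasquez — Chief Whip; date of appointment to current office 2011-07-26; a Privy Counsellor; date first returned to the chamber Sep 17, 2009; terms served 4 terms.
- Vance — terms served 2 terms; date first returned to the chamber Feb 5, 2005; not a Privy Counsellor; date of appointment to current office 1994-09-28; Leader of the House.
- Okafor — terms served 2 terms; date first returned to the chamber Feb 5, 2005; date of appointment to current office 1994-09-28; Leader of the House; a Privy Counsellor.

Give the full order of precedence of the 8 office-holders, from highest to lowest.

Lindqvist, Okafor, Vance, Ibarra, Osei, Vasquez, Novak, Fontaine

By parliamentary office: Lindqvist (Deputy Speaker); then Okafor and Vance (Leader of the House); then Ibarra, Osei, Vasquez, Novak and Fontaine (Chief Whip).
Okafor and Vance both have date of appointment to current office 1994-09-28, so the next rule applies.
Okafor and Vance both have terms served 2 terms, so the next rule applies.
Okafor and Vance both have date first returned to the chamber Feb 5, 2005, so the next rule applies.
Among Okafor and Vance, alphabetically by surname: Okafor before Vance.
Among Ibarra, Osei, Vasquez, Novak and Fontaine, by date of appointment to current office (later first): Ibarra, Osei, Vasquez and Novak (2011-07-26) before Fontaine (2009-06-03).
Among Ibarra, Osei, Vasquez and Novak, by terms served (higher first) (reversed rule for this group): Ibarra, Osei and Vasquez (4 terms) before Novak (1 term).
Ibarra, Osei and Vasquez all have date first returned to the chamber Sep 17, 2009, so the next rule applies.
Among Ibarra, Osei and Vasquez, alphabetically by surname: Ibarra before Osei before Vasquez.
Full order: Lindqvist, Okafor, Vance, Ibarra, Osei, Vasquez, Novak, Fontaine.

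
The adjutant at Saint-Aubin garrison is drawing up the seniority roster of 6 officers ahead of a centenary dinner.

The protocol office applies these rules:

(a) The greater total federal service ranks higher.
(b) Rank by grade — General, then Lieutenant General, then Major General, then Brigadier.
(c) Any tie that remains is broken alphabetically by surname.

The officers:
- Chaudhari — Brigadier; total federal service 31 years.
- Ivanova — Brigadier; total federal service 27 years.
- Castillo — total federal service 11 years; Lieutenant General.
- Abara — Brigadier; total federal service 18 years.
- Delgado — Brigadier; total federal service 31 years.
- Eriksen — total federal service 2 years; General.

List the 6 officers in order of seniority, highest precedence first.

Chaudhari, Delgado, Ivanova, Abara, Castillo, Eriksen

By total federal service (higher first): Chaudhari and Delgado (both 31 years); then Ivanova (27 years); then Abara (18 years); then Castillo (11 years); then Eriksen (2 years).
Chaudhari and Delgado are each Brigadier, so the next rule applies.
Among Chaudhari and Delgado, alphabetically by surname: Chaudhari before Delgado.
Full order: Chaudhari, Delgado, Ivanova, Abara, Castillo, Eriksen.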